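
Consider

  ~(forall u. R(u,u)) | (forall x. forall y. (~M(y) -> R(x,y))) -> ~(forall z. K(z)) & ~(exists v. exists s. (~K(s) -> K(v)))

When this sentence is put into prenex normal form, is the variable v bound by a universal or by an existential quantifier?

Rewrite implications/biconditionals: A → B as ¬A ∨ B.
  ~(~(forall u. R(u,u)) | (forall x. forall y. (~~M(y) | R(x,y)))) | ~(forall z. K(z)) & ~(exists v. exists s. (~~K(s) | K(v)))
Move each ¬ inward, flipping quantifiers it crosses:
  (forall u. R(u,u)) & (exists x. exists y. (~M(y) & ~R(x,y))) | (exists z. ~K(z)) & (forall v. forall s. (~K(s) & ~K(v)))
All bound variables are already distinct, so no renaming is needed.
Finally move all quantifiers to the prefix:
  forall u. exists x. exists y. exists z. forall v. forall s. (R(u,u) & ~M(y) & ~R(x,y) | ~K(z) & ~K(s) & ~K(v))
The quantifier exists v sits under an odd number of negations (counting the antecedent side of each →), so it flips to forall v.

universal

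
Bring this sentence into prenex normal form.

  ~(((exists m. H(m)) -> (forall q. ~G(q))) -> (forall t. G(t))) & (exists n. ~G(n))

Eliminate → and ↔ using ¬ and ∨.
  ~(~(~(exists m. H(m)) | (forall q. ~G(q))) | (forall t. G(t))) & (exists n. ~G(n))
Push ¬ through the quantifiers and connectives to reach negation normal form:
  ((forall m. ~H(m)) | (forall q. ~G(q))) & (exists t. ~G(t)) & (exists n. ~G(n))
All bound variables are already distinct, so no renaming is needed.
Extract every quantifier outward, since the variables are now distinct and don't occur free across branches:
  forall m. forall q. exists t. exists n. ((~H(m) | ~G(q)) & ~G(t) & ~G(n))

forall m. forall q. exists t. exists n. ((~H(m) | ~G(q)) & ~G(t) & ~G(n))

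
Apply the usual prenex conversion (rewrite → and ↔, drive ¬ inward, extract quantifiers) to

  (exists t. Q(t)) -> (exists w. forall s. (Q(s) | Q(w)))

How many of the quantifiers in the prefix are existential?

1

Rewrite implications/biconditionals: A → B as ¬A ∨ B.
  ~(exists t. Q(t)) | (exists w. forall s. (Q(s) | Q(w)))
Move each ¬ inward, flipping quantifiers it crosses:
  (forall t. ~Q(t)) | (exists w. forall s. (Q(s) | Q(w)))
Pull the quantifiers to the front (each side's bound variable is not free in the other side):
  forall t. exists w. forall s. (~Q(t) | Q(s) | Q(w))
The prefix is forall t exists w forall s: 2 universal, 1 existential.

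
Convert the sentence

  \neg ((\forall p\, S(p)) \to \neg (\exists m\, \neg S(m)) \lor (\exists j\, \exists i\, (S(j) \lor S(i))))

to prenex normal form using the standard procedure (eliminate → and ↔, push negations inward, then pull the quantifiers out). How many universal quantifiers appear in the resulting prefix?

Eliminate → and ↔ using ¬ and ∨.
  \neg (\neg (\forall p\, S(p)) \lor \neg (\exists m\, \neg S(m)) \lor (\exists j\, \exists i\, (S(j) \lor S(i))))
Move each ¬ inward, flipping quantifiers it crosses:
  (\forall p\, S(p)) \land (\exists m\, \neg S(m)) \land (\forall j\, \forall i\, (\neg S(j) \land \neg S(i)))
All bound variables are already distinct, so no renaming is needed.
Extract every quantifier outward, since the variables are now distinct and don't occur free across branches:
  \forall p\, \exists m\, \forall j\, \forall i\, (S(p) \land \neg S(m) \land \neg S(j) \land \neg S(i))
The prefix is \forall p \exists m \forall j \forall i: 3 universal, 1 existential.

3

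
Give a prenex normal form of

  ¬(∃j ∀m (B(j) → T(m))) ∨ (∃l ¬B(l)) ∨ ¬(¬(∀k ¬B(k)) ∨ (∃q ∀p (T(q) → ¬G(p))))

∀j ∃m ∃l ∀k ∀q ∃p (B(j) ∧ ¬T(m) ∨ ¬B(l) ∨ ¬B(k) ∧ T(q) ∧ G(p))

First replace A → B with ¬A ∨ B.
  ¬(∃j ∀m (¬B(j) ∨ T(m))) ∨ (∃l ¬B(l)) ∨ ¬(¬(∀k ¬B(k)) ∨ (∃q ∀p (¬T(q) ∨ ¬G(p))))
Drive negations inward (¬∀x A ≡ ∃x ¬A, ¬∃x A ≡ ∀x ¬A, De Morgan for ∧/∨):
  (∀j ∃m (B(j) ∧ ¬T(m))) ∨ (∃l ¬B(l)) ∨ (∀k ¬B(k)) ∧ (∀q ∃p (T(q) ∧ G(p)))
Pull the quantifiers to the front (each side's bound variable is not free in the other side):
  ∀j ∃m ∃l ∀k ∀q ∃p (B(j) ∧ ¬T(m) ∨ ¬B(l) ∨ ¬B(k) ∧ T(q) ∧ G(p))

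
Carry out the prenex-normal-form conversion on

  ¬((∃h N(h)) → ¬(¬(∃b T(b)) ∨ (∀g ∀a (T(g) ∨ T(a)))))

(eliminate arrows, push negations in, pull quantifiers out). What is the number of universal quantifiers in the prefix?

Rewrite implications/biconditionals: A → B as ¬A ∨ B.
  ¬(¬(∃h N(h)) ∨ ¬(¬(∃b T(b)) ∨ (∀g ∀a (T(g) ∨ T(a)))))
Push ¬ through the quantifiers and connectives to reach negation normal form:
  (∃h N(h)) ∧ ((∀b ¬T(b)) ∨ (∀g ∀a (T(g) ∨ T(a))))
All bound variables are already distinct, so no renaming is needed.
Extract every quantifier outward, since the variables are now distinct and don't occur free across branches:
  ∃h ∀b ∀g ∀a (N(h) ∧ (¬T(b) ∨ T(g) ∨ T(a)))
The prefix is ∃h ∀b ∀g ∀a: 3 universal, 1 existential.

3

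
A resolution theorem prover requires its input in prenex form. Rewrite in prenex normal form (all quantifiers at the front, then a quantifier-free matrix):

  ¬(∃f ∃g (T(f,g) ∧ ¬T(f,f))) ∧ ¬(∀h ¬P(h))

Push ¬ through the quantifiers and connectives to reach negation normal form:
  (∀f ∀g (¬T(f,g) ∨ T(f,f))) ∧ (∃h P(h))
All bound variables are already distinct, so no renaming is needed.
Pull the quantifiers to the front (each side's bound variable is not free in the other side):
  ∀f ∀g ∃h ((¬T(f,g) ∨ T(f,f)) ∧ P(h))

∀f ∀g ∃h ((¬T(f,g) ∨ T(f,f)) ∧ P(h))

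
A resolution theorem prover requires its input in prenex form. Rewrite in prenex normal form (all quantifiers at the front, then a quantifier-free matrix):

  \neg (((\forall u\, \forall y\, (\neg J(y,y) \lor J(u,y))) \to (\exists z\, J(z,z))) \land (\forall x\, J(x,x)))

Rewrite implications/biconditionals: A → B as ¬A ∨ B.
  \neg ((\neg (\forall u\, \forall y\, (\neg J(y,y) \lor J(u,y))) \lor (\exists z\, J(z,z))) \land (\forall x\, J(x,x)))
Push ¬ through the quantifiers and connectives to reach negation normal form:
  (\forall u\, \forall y\, (\neg J(y,y) \lor J(u,y))) \land (\forall z\, \neg J(z,z)) \lor (\exists x\, \neg J(x,x))
All bound variables are already distinct, so no renaming is needed.
Extract every quantifier outward, since the variables are now distinct and don't occur free across branches:
  \forall u\, \forall y\, \forall z\, \exists x\, ((\neg J(y,y) \lor J(u,y)) \land \neg J(z,z) \lor \neg J(x,x))

\forall u\, \forall y\, \forall z\, \exists x\, ((\neg J(y,y) \lor J(u,y)) \land \neg J(z,z) \lor \neg J(x,x))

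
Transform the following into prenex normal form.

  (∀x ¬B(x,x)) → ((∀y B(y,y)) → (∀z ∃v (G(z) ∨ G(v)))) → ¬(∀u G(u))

∃x ∀y ∃z ∀v ∃u (B(x,x) ∨ B(y,y) ∧ ¬G(z) ∧ ¬G(v) ∨ ¬G(u))

Eliminate → and ↔ using ¬ and ∨.
  ¬(∀x ¬B(x,x)) ∨ ¬(¬(∀y B(y,y)) ∨ (∀z ∃v (G(z) ∨ G(v)))) ∨ ¬(∀u G(u))
Move each ¬ inward, flipping quantifiers it crosses:
  (∃x B(x,x)) ∨ (∀y B(y,y)) ∧ (∃z ∀v (¬G(z) ∧ ¬G(v))) ∨ (∃u ¬G(u))
All bound variables are already distinct, so no renaming is needed.
Extract every quantifier outward, since the variables are now distinct and don't occur free across branches:
  ∃x ∀y ∃z ∀v ∃u (B(x,x) ∨ B(y,y) ∧ ¬G(z) ∧ ¬G(v) ∨ ¬G(u))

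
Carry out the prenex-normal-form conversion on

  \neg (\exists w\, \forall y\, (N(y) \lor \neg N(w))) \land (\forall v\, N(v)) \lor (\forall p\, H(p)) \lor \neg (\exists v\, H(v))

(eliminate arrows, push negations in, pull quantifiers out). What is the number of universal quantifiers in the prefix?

4

Push ¬ through the quantifiers and connectives to reach negation normal form:
  (\forall w\, \exists y\, (\neg N(y) \land N(w))) \land (\forall v\, N(v)) \lor (\forall p\, H(p)) \lor (\forall v\, \neg H(v))
Give each quantifier a distinct variable: v↦x.
  (\forall w\, \exists y\, (\neg N(y) \land N(w))) \land (\forall v\, N(v)) \lor (\forall p\, H(p)) \lor (\forall x\, \neg H(x))
Pull the quantifiers to the front (each side's bound variable is not free in the other side):
  \forall w\, \exists y\, \forall v\, \forall p\, \forall x\, (\neg N(y) \land N(w) \land N(v) \lor H(p) \lor \neg H(x))
The prefix is \forall w \exists y \forall v \forall p \forall x: 4 universal, 1 existential.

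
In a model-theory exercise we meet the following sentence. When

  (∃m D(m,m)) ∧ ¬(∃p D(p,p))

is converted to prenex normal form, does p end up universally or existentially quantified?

Drive negations inward (¬∀x A ≡ ∃x ¬A, ¬∃x A ≡ ∀x ¬A, De Morgan for ∧/∨):
  (∃m D(m,m)) ∧ (∀p ¬D(p,p))
All bound variables are already distinct, so no renaming is needed.
Pull the quantifiers to the front (each side's bound variable is not free in the other side):
  ∃m ∀p (D(m,m) ∧ ¬D(p,p))
The quantifier ∃p sits under an odd number of negations, so it flips to ∀p.

universal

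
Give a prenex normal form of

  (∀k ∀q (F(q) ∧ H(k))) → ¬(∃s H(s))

Rewrite implications/biconditionals: A → B as ¬A ∨ B.
  ¬(∀k ∀q (F(q) ∧ H(k))) ∨ ¬(∃s H(s))
Move each ¬ inward, flipping quantifiers it crosses:
  (∃k ∃q (¬F(q) ∨ ¬H(k))) ∨ (∀s ¬H(s))
All bound variables are already distinct, so no renaming is needed.
Finally move all quantifiers to the prefix:
  ∃k ∃q ∀s (¬F(q) ∨ ¬H(k) ∨ ¬H(s))

∃k ∃q ∀s (¬F(q) ∨ ¬H(k) ∨ ¬H(s))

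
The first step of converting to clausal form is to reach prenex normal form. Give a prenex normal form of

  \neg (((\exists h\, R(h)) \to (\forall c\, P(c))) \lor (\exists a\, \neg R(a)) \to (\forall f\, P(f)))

Eliminate → and ↔ using ¬ and ∨.
  \neg (\neg (\neg (\exists h\, R(h)) \lor (\forall c\, P(c)) \lor (\exists a\, \neg R(a))) \lor (\forall f\, P(f)))
Move each ¬ inward, flipping quantifiers it crosses:
  ((\forall h\, \neg R(h)) \lor (\forall c\, P(c)) \lor (\exists a\, \neg R(a))) \land (\exists f\, \neg P(f))
All bound variables are already distinct, so no renaming is needed.
Pull the quantifiers to the front (each side's bound variable is not free in the other side):
  \forall h\, \forall c\, \exists a\, \exists f\, ((\neg R(h) \lor P(c) \lor \neg R(a)) \land \neg P(f))

\forall h\, \forall c\, \exists a\, \exists f\, ((\neg R(h) \lor P(c) \lor \neg R(a)) \land \neg P(f))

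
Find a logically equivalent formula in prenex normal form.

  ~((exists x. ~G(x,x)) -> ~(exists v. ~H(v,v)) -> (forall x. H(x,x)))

Eliminate → and ↔ using ¬ and ∨.
  ~(~(exists x. ~G(x,x)) | ~~(exists v. ~H(v,v)) | (forall x. H(x,x)))
Push ¬ through the quantifiers and connectives to reach negation normal form:
  (exists x. ~G(x,x)) & (forall v. H(v,v)) & (exists x. ~H(x,x))
Standardize variables apart so no two quantifiers bind the same name: x↦y1.
  (exists x. ~G(x,x)) & (forall v. H(v,v)) & (exists y1. ~H(y1,y1))
Extract every quantifier outward, since the variables are now distinct and don't occur free across branches:
  exists x. forall v. exists y1. (~G(x,x) & H(v,v) & ~H(y1,y1))

exists x. forall v. exists y1. (~G(x,x) & H(v,v) & ~H(y1,y1))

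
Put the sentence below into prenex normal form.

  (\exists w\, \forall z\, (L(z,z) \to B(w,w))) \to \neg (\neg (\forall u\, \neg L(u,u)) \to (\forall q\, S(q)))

\forall w\, \exists z\, \exists u\, \exists q\, (L(z,z) \land \neg B(w,w) \lor L(u,u) \land \neg S(q))

Eliminate → and ↔ using ¬ and ∨.
  \neg (\exists w\, \forall z\, (\neg L(z,z) \lor B(w,w))) \lor \neg (\neg \neg (\forall u\, \neg L(u,u)) \lor (\forall q\, S(q)))
Push ¬ through the quantifiers and connectives to reach negation normal form:
  (\forall w\, \exists z\, (L(z,z) \land \neg B(w,w))) \lor (\exists u\, L(u,u)) \land (\exists q\, \neg S(q))
Finally move all quantifiers to the prefix:
  \forall w\, \exists z\, \exists u\, \exists q\, (L(z,z) \land \neg B(w,w) \lor L(u,u) \land \neg S(q))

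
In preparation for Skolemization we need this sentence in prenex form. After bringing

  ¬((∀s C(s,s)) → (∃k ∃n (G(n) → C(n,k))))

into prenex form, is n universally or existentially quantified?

Rewrite implications/biconditionals: A → B as ¬A ∨ B.
  ¬(¬(∀s C(s,s)) ∨ (∃k ∃n (¬G(n) ∨ C(n,k))))
Drive negations inward (¬∀x A ≡ ∃x ¬A, ¬∃x A ≡ ∀x ¬A, De Morgan for ∧/∨):
  (∀s C(s,s)) ∧ (∀k ∀n (G(n) ∧ ¬C(n,k)))
Finally move all quantifiers to the prefix:
  ∀s ∀k ∀n (C(s,s) ∧ G(n) ∧ ¬C(n,k))
The quantifier ∃n sits under an odd number of negations (counting the antecedent side of each →), so it flips to ∀n.

universal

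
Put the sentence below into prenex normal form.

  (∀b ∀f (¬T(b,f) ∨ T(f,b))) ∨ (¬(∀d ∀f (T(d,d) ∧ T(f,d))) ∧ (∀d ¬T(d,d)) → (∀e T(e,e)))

Rewrite implications/biconditionals: A → B as ¬A ∨ B.
  (∀b ∀f (¬T(b,f) ∨ T(f,b))) ∨ ¬(¬(∀d ∀f (T(d,d) ∧ T(f,d))) ∧ (∀d ¬T(d,d))) ∨ (∀e T(e,e))
Drive negations inward (¬∀x A ≡ ∃x ¬A, ¬∃x A ≡ ∀x ¬A, De Morgan for ∧/∨):
  (∀b ∀f (¬T(b,f) ∨ T(f,b))) ∨ (∀d ∀f (T(d,d) ∧ T(f,d))) ∨ (∃d T(d,d)) ∨ (∀e T(e,e))
Rename bound variables to avoid capture: f↦x1, d↦w.
  (∀b ∀f (¬T(b,f) ∨ T(f,b))) ∨ (∀d ∀x1 (T(d,d) ∧ T(x1,d))) ∨ (∃w T(w,w)) ∨ (∀e T(e,e))
Extract every quantifier outward, since the variables are now distinct and don't occur free across branches:
  ∀b ∀f ∀d ∀x1 ∃w ∀e (¬T(b,f) ∨ T(f,b) ∨ T(d,d) ∧ T(x1,d) ∨ T(w,w) ∨ T(e,e))

∀b ∀f ∀d ∀x1 ∃w ∀e (¬T(b,f) ∨ T(f,b) ∨ T(d,d) ∧ T(x1,d) ∨ T(w,w) ∨ T(e,e))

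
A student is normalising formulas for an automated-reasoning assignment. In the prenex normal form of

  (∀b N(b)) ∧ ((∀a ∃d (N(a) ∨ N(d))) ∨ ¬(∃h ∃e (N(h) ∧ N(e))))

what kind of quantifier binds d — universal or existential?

existential

Move each ¬ inward, flipping quantifiers it crosses:
  (∀b N(b)) ∧ ((∀a ∃d (N(a) ∨ N(d))) ∨ (∀h ∀e (¬N(h) ∨ ¬N(e))))
Extract every quantifier outward, since the variables are now distinct and don't occur free across branches:
  ∀b ∀a ∃d ∀h ∀e (N(b) ∧ (N(a) ∨ N(d) ∨ ¬N(h) ∨ ¬N(e)))
The quantifier ∃d sits under an even number of negations, so it remains existential.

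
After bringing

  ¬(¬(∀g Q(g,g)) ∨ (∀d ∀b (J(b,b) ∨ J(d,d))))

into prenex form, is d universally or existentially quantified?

existential

Move each ¬ inward, flipping quantifiers it crosses:
  (∀g Q(g,g)) ∧ (∃d ∃b (¬J(b,b) ∧ ¬J(d,d)))
Pull the quantifiers to the front (each side's bound variable is not free in the other side):
  ∀g ∃d ∃b (Q(g,g) ∧ ¬J(b,b) ∧ ¬J(d,d))
The quantifier ∀d sits under an odd number of negations, so it flips to ∃d.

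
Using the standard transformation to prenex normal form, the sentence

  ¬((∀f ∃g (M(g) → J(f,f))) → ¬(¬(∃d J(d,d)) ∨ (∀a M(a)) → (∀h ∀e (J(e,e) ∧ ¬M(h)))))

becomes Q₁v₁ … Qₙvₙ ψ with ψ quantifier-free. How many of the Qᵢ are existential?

Eliminate → and ↔ using ¬ and ∨.
  ¬(¬(∀f ∃g (¬M(g) ∨ J(f,f))) ∨ ¬(¬(¬(∃d J(d,d)) ∨ (∀a M(a))) ∨ (∀h ∀e (J(e,e) ∧ ¬M(h)))))
Drive negations inward (¬∀x A ≡ ∃x ¬A, ¬∃x A ≡ ∀x ¬A, De Morgan for ∧/∨):
  (∀f ∃g (¬M(g) ∨ J(f,f))) ∧ ((∃d J(d,d)) ∧ (∃a ¬M(a)) ∨ (∀h ∀e (J(e,e) ∧ ¬M(h))))
All bound variables are already distinct, so no renaming is needed.
Finally move all quantifiers to the prefix:
  ∀f ∃g ∃d ∃a ∀h ∀e ((¬M(g) ∨ J(f,f)) ∧ (J(d,d) ∧ ¬M(a) ∨ J(e,e) ∧ ¬M(h)))
The prefix is ∀f ∃g ∃d ∃a ∀h ∀e: 3 universal, 3 existential.

3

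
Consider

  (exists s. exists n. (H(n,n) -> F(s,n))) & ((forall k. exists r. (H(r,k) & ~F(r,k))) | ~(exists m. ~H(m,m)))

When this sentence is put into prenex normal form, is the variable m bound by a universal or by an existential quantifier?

Rewrite implications/biconditionals: A → B as ¬A ∨ B.
  (exists s. exists n. (~H(n,n) | F(s,n))) & ((forall k. exists r. (H(r,k) & ~F(r,k))) | ~(exists m. ~H(m,m)))
Push ¬ through the quantifiers and connectives to reach negation normal form:
  (exists s. exists n. (~H(n,n) | F(s,n))) & ((forall k. exists r. (H(r,k) & ~F(r,k))) | (forall m. H(m,m)))
All bound variables are already distinct, so no renaming is needed.
Extract every quantifier outward, since the variables are now distinct and don't occur free across branches:
  exists s. exists n. forall k. exists r. forall m. ((~H(n,n) | F(s,n)) & (H(r,k) & ~F(r,k) | H(m,m)))
The quantifier exists m sits under an odd number of negations (counting the antecedent side of each →), so it flips to forall m.

universal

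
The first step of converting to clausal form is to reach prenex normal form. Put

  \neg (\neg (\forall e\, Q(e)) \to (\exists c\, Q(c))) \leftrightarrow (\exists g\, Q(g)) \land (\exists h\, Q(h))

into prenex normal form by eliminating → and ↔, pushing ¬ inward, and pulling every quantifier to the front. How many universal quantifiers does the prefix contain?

4

Eliminate → and ↔ using ¬ and ∨; A ↔ B as (¬A ∨ B) ∧ (¬B ∨ A).
  (\neg \neg (\neg \neg (\forall e\, Q(e)) \lor (\exists c\, Q(c))) \lor (\exists g\, Q(g)) \land (\exists h\, Q(h))) \land (\neg ((\exists g\, Q(g)) \land (\exists h\, Q(h))) \lor \neg (\neg \neg (\forall e\, Q(e)) \lor (\exists c\, Q(c))))
Push ¬ through the quantifiers and connectives to reach negation normal form:
  ((\forall e\, Q(e)) \lor (\exists c\, Q(c)) \lor (\exists g\, Q(g)) \land (\exists h\, Q(h))) \land ((\forall g\, \neg Q(g)) \lor (\forall h\, \neg Q(h)) \lor (\exists e\, \neg Q(e)) \land (\forall c\, \neg Q(c)))
Rename bound variables to avoid capture: g↦t, h↦u1, e↦v, c↦w.
  ((\forall e\, Q(e)) \lor (\exists c\, Q(c)) \lor (\exists g\, Q(g)) \land (\exists h\, Q(h))) \land ((\forall t\, \neg Q(t)) \lor (\forall u1\, \neg Q(u1)) \lor (\exists v\, \neg Q(v)) \land (\forall w\, \neg Q(w)))
Finally move all quantifiers to the prefix:
  \forall e\, \exists c\, \exists g\, \exists h\, \forall t\, \forall u1\, \exists v\, \forall w\, ((Q(e) \lor Q(c) \lor Q(g) \land Q(h)) \land (\neg Q(t) \lor \neg Q(u1) \lor \neg Q(v) \land \neg Q(w)))
The prefix is \forall e \exists c \exists g \exists h \forall t \forall u1 \exists v \forall w: 4 universal, 4 existential.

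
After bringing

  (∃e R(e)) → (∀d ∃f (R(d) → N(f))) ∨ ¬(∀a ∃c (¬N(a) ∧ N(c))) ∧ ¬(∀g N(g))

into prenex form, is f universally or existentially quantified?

Rewrite implications/biconditionals: A → B as ¬A ∨ B.
  ¬(∃e R(e)) ∨ (∀d ∃f (¬R(d) ∨ N(f))) ∨ ¬(∀a ∃c (¬N(a) ∧ N(c))) ∧ ¬(∀g N(g))
Move each ¬ inward, flipping quantifiers it crosses:
  (∀e ¬R(e)) ∨ (∀d ∃f (¬R(d) ∨ N(f))) ∨ (∃a ∀c (N(a) ∨ ¬N(c))) ∧ (∃g ¬N(g))
Finally move all quantifiers to the prefix:
  ∀e ∀d ∃f ∃a ∀c ∃g (¬R(e) ∨ ¬R(d) ∨ N(f) ∨ (N(a) ∨ ¬N(c)) ∧ ¬N(g))
The quantifier ∃f sits under an even number of negations (counting the antecedent side of each →), so it remains existential.

existential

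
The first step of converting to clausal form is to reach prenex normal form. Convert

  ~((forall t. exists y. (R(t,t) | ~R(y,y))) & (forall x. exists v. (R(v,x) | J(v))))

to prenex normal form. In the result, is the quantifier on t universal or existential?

Move each ¬ inward, flipping quantifiers it crosses:
  (exists t. forall y. (~R(t,t) & R(y,y))) | (exists x. forall v. (~R(v,x) & ~J(v)))
All bound variables are already distinct, so no renaming is needed.
Finally move all quantifiers to the prefix:
  exists t. forall y. exists x. forall v. (~R(t,t) & R(y,y) | ~R(v,x) & ~J(v))
The quantifier forall t sits under an odd number of negations, so it flips to exists t.

existential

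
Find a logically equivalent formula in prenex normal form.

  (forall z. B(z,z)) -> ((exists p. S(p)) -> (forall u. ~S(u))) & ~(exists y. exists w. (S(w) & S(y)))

First replace A → B with ¬A ∨ B.
  ~(forall z. B(z,z)) | (~(exists p. S(p)) | (forall u. ~S(u))) & ~(exists y. exists w. (S(w) & S(y)))
Drive negations inward (¬∀x A ≡ ∃x ¬A, ¬∃x A ≡ ∀x ¬A, De Morgan for ∧/∨):
  (exists z. ~B(z,z)) | ((forall p. ~S(p)) | (forall u. ~S(u))) & (forall y. forall w. (~S(w) | ~S(y)))
All bound variables are already distinct, so no renaming is needed.
Extract every quantifier outward, since the variables are now distinct and don't occur free across branches:
  exists z. forall p. forall u. forall y. forall w. (~B(z,z) | (~S(p) | ~S(u)) & (~S(w) | ~S(y)))

exists z. forall p. forall u. forall y. forall w. (~B(z,z) | (~S(p) | ~S(u)) & (~S(w) | ~S(y)))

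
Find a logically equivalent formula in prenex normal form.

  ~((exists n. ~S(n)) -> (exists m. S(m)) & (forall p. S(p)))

Rewrite implications/biconditionals: A → B as ¬A ∨ B.
  ~(~(exists n. ~S(n)) | (exists m. S(m)) & (forall p. S(p)))
Push ¬ through the quantifiers and connectives to reach negation normal form:
  (exists n. ~S(n)) & ((forall m. ~S(m)) | (exists p. ~S(p)))
Pull the quantifiers to the front (each side's bound variable is not free in the other side):
  exists n. forall m. exists p. (~S(n) & (~S(m) | ~S(p)))

exists n. forall m. exists p. (~S(n) & (~S(m) | ~S(p)))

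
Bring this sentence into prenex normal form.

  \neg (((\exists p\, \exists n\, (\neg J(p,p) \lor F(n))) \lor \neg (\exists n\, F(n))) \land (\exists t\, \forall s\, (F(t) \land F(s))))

Drive negations inward (¬∀x A ≡ ∃x ¬A, ¬∃x A ≡ ∀x ¬A, De Morgan for ∧/∨):
  (\forall p\, \forall n\, (J(p,p) \land \neg F(n))) \land (\exists n\, F(n)) \lor (\forall t\, \exists s\, (\neg F(t) \lor \neg F(s)))
Give each quantifier a distinct variable: n↦r.
  (\forall p\, \forall n\, (J(p,p) \land \neg F(n))) \land (\exists r\, F(r)) \lor (\forall t\, \exists s\, (\neg F(t) \lor \neg F(s)))
Extract every quantifier outward, since the variables are now distinct and don't occur free across branches:
  \forall p\, \forall n\, \exists r\, \forall t\, \exists s\, (J(p,p) \land \neg F(n) \land F(r) \lor \neg F(t) \lor \neg F(s))

\forall p\, \forall n\, \exists r\, \forall t\, \exists s\, (J(p,p) \land \neg F(n) \land F(r) \lor \neg F(t) \lor \neg F(s))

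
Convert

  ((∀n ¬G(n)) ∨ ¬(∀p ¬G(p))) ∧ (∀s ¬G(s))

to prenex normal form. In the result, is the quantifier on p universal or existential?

Drive negations inward (¬∀x A ≡ ∃x ¬A, ¬∃x A ≡ ∀x ¬A, De Morgan for ∧/∨):
  ((∀n ¬G(n)) ∨ (∃p G(p))) ∧ (∀s ¬G(s))
Pull the quantifiers to the front (each side's bound variable is not free in the other side):
  ∀n ∃p ∀s ((¬G(n) ∨ G(p)) ∧ ¬G(s))
The quantifier ∀p sits under an odd number of negations, so it flips to ∃p.

existential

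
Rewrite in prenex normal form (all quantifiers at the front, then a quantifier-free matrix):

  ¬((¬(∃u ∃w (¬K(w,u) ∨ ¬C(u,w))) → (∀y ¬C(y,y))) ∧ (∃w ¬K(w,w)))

∀u ∀w ∃y ∀u1 (K(w,u) ∧ C(u,w) ∧ C(y,y) ∨ K(u1,u1))

Rewrite implications/biconditionals: A → B as ¬A ∨ B.
  ¬((¬¬(∃u ∃w (¬K(w,u) ∨ ¬C(u,w))) ∨ (∀y ¬C(y,y))) ∧ (∃w ¬K(w,w)))
Push ¬ through the quantifiers and connectives to reach negation normal form:
  (∀u ∀w (K(w,u) ∧ C(u,w))) ∧ (∃y C(y,y)) ∨ (∀w K(w,w))
Give each quantifier a distinct variable: w↦u1.
  (∀u ∀w (K(w,u) ∧ C(u,w))) ∧ (∃y C(y,y)) ∨ (∀u1 K(u1,u1))
Finally move all quantifiers to the prefix:
  ∀u ∀w ∃y ∀u1 (K(w,u) ∧ C(u,w) ∧ C(y,y) ∨ K(u1,u1))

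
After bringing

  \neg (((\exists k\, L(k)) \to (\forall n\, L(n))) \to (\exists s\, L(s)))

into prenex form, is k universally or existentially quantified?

universal

Eliminate → and ↔ using ¬ and ∨.
  \neg (\neg (\neg (\exists k\, L(k)) \lor (\forall n\, L(n))) \lor (\exists s\, L(s)))
Drive negations inward (¬∀x A ≡ ∃x ¬A, ¬∃x A ≡ ∀x ¬A, De Morgan for ∧/∨):
  ((\forall k\, \neg L(k)) \lor (\forall n\, L(n))) \land (\forall s\, \neg L(s))
Extract every quantifier outward, since the variables are now distinct and don't occur free across branches:
  \forall k\, \forall n\, \forall s\, ((\neg L(k) \lor L(n)) \land \neg L(s))
The quantifier \exists k sits under an odd number of negations (counting the antecedent side of each →), so it flips to \forall k.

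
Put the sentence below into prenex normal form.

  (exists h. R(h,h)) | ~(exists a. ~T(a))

exists h. forall a. (R(h,h) | T(a))

Move each ¬ inward, flipping quantifiers it crosses:
  (exists h. R(h,h)) | (forall a. T(a))
All bound variables are already distinct, so no renaming is needed.
Extract every quantifier outward, since the variables are now distinct and don't occur free across branches:
  exists h. forall a. (R(h,h) | T(a))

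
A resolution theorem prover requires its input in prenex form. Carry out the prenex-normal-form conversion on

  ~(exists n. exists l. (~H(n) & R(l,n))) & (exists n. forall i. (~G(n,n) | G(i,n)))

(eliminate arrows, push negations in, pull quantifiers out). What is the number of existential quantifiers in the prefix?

Move each ¬ inward, flipping quantifiers it crosses:
  (forall n. forall l. (H(n) | ~R(l,n))) & (exists n. forall i. (~G(n,n) | G(i,n)))
Standardize variables apart so no two quantifiers bind the same name: n↦u1.
  (forall n. forall l. (H(n) | ~R(l,n))) & (exists u1. forall i. (~G(u1,u1) | G(i,u1)))
Pull the quantifiers to the front (each side's bound variable is not free in the other side):
  forall n. forall l. exists u1. forall i. ((H(n) | ~R(l,n)) & (~G(u1,u1) | G(i,u1)))
The prefix is forall n forall l exists u1 forall i: 3 universal, 1 existential.

1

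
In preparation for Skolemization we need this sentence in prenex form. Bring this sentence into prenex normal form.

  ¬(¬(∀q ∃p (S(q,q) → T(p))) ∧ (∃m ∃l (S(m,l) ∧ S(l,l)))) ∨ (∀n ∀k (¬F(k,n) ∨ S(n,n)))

∀q ∃p ∀m ∀l ∀n ∀k (¬S(q,q) ∨ T(p) ∨ ¬S(m,l) ∨ ¬S(l,l) ∨ ¬F(k,n) ∨ S(n,n))

Eliminate → and ↔ using ¬ and ∨.
  ¬(¬(∀q ∃p (¬S(q,q) ∨ T(p))) ∧ (∃m ∃l (S(m,l) ∧ S(l,l)))) ∨ (∀n ∀k (¬F(k,n) ∨ S(n,n)))
Move each ¬ inward, flipping quantifiers it crosses:
  (∀q ∃p (¬S(q,q) ∨ T(p))) ∨ (∀m ∀l (¬S(m,l) ∨ ¬S(l,l))) ∨ (∀n ∀k (¬F(k,n) ∨ S(n,n)))
Extract every quantifier outward, since the variables are now distinct and don't occur free across branches:
  ∀q ∃p ∀m ∀l ∀n ∀k (¬S(q,q) ∨ T(p) ∨ ¬S(m,l) ∨ ¬S(l,l) ∨ ¬F(k,n) ∨ S(n,n))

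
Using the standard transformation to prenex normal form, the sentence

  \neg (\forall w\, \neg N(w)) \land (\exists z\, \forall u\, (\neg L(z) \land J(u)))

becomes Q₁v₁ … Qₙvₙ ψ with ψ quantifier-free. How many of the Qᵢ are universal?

Move each ¬ inward, flipping quantifiers it crosses:
  (\exists w\, N(w)) \land (\exists z\, \forall u\, (\neg L(z) \land J(u)))
All bound variables are already distinct, so no renaming is needed.
Finally move all quantifiers to the prefix:
  \exists w\, \exists z\, \forall u\, (N(w) \land \neg L(z) \land J(u))
The prefix is \exists w \exists z \forall u: 1 universal, 2 existential.

1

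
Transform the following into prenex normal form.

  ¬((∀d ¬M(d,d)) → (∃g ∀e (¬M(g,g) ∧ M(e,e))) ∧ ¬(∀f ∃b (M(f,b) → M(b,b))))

Eliminate → and ↔ using ¬ and ∨.
  ¬(¬(∀d ¬M(d,d)) ∨ (∃g ∀e (¬M(g,g) ∧ M(e,e))) ∧ ¬(∀f ∃b (¬M(f,b) ∨ M(b,b))))
Move each ¬ inward, flipping quantifiers it crosses:
  (∀d ¬M(d,d)) ∧ ((∀g ∃e (M(g,g) ∨ ¬M(e,e))) ∨ (∀f ∃b (¬M(f,b) ∨ M(b,b))))
All bound variables are already distinct, so no renaming is needed.
Finally move all quantifiers to the prefix:
  ∀d ∀g ∃e ∀f ∃b (¬M(d,d) ∧ (M(g,g) ∨ ¬M(e,e) ∨ ¬M(f,b) ∨ M(b,b)))

∀d ∀g ∃e ∀f ∃b (¬M(d,d) ∧ (M(g,g) ∨ ¬M(e,e) ∨ ¬M(f,b) ∨ M(b,b)))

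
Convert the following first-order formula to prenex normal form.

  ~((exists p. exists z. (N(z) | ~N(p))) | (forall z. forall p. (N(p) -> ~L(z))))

forall p. forall z. exists b. exists s. (~N(z) & N(p) & N(s) & L(b))

First replace A → B with ¬A ∨ B.
  ~((exists p. exists z. (N(z) | ~N(p))) | (forall z. forall p. (~N(p) | ~L(z))))
Drive negations inward (¬∀x A ≡ ∃x ¬A, ¬∃x A ≡ ∀x ¬A, De Morgan for ∧/∨):
  (forall p. forall z. (~N(z) & N(p))) & (exists z. exists p. (N(p) & L(z)))
Standardize variables apart so no two quantifiers bind the same name: z↦b, p↦s.
  (forall p. forall z. (~N(z) & N(p))) & (exists b. exists s. (N(s) & L(b)))
Extract every quantifier outward, since the variables are now distinct and don't occur free across branches:
  forall p. forall z. exists b. exists s. (~N(z) & N(p) & N(s) & L(b))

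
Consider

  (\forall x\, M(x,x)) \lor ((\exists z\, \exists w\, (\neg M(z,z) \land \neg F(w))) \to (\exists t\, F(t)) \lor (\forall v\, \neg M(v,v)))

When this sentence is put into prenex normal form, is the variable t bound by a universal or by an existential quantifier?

Eliminate → and ↔ using ¬ and ∨.
  (\forall x\, M(x,x)) \lor \neg (\exists z\, \exists w\, (\neg M(z,z) \land \neg F(w))) \lor (\exists t\, F(t)) \lor (\forall v\, \neg M(v,v))
Move each ¬ inward, flipping quantifiers it crosses:
  (\forall x\, M(x,x)) \lor (\forall z\, \forall w\, (M(z,z) \lor F(w))) \lor (\exists t\, F(t)) \lor (\forall v\, \neg M(v,v))
All bound variables are already distinct, so no renaming is needed.
Pull the quantifiers to the front (each side's bound variable is not free in the other side):
  \forall x\, \forall z\, \forall w\, \exists t\, \forall v\, (M(x,x) \lor M(z,z) \lor F(w) \lor F(t) \lor \neg M(v,v))
The quantifier \exists t sits under an even number of negations (counting the antecedent side of each →), so it remains existential.

existential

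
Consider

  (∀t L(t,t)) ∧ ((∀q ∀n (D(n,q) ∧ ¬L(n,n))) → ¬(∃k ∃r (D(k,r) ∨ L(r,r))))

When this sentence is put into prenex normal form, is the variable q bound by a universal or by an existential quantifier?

Rewrite implications/biconditionals: A → B as ¬A ∨ B.
  (∀t L(t,t)) ∧ (¬(∀q ∀n (D(n,q) ∧ ¬L(n,n))) ∨ ¬(∃k ∃r (D(k,r) ∨ L(r,r))))
Move each ¬ inward, flipping quantifiers it crosses:
  (∀t L(t,t)) ∧ ((∃q ∃n (¬D(n,q) ∨ L(n,n))) ∨ (∀k ∀r (¬D(k,r) ∧ ¬L(r,r))))
All bound variables are already distinct, so no renaming is needed.
Pull the quantifiers to the front (each side's bound variable is not free in the other side):
  ∀t ∃q ∃n ∀k ∀r (L(t,t) ∧ (¬D(n,q) ∨ L(n,n) ∨ ¬D(k,r) ∧ ¬L(r,r)))
The quantifier ∀q sits under an odd number of negations (counting the antecedent side of each →), so it flips to ∃q.

existential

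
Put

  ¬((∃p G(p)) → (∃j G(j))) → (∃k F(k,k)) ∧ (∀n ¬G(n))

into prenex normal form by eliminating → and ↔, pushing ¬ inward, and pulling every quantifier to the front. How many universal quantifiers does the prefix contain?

2

Eliminate → and ↔ using ¬ and ∨.
  ¬¬(¬(∃p G(p)) ∨ (∃j G(j))) ∨ (∃k F(k,k)) ∧ (∀n ¬G(n))
Drive negations inward (¬∀x A ≡ ∃x ¬A, ¬∃x A ≡ ∀x ¬A, De Morgan for ∧/∨):
  (∀p ¬G(p)) ∨ (∃j G(j)) ∨ (∃k F(k,k)) ∧ (∀n ¬G(n))
All bound variables are already distinct, so no renaming is needed.
Pull the quantifiers to the front (each side's bound variable is not free in the other side):
  ∀p ∃j ∃k ∀n (¬G(p) ∨ G(j) ∨ F(k,k) ∧ ¬G(n))
The prefix is ∀p ∃j ∃k ∀n: 2 universal, 2 existential.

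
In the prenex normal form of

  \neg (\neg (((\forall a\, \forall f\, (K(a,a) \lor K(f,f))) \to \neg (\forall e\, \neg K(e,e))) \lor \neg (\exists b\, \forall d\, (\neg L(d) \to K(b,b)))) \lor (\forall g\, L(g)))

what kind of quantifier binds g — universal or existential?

existential

Eliminate → and ↔ using ¬ and ∨.
  \neg (\neg (\neg (\forall a\, \forall f\, (K(a,a) \lor K(f,f))) \lor \neg (\forall e\, \neg K(e,e)) \lor \neg (\exists b\, \forall d\, (\neg \neg L(d) \lor K(b,b)))) \lor (\forall g\, L(g)))
Drive negations inward (¬∀x A ≡ ∃x ¬A, ¬∃x A ≡ ∀x ¬A, De Morgan for ∧/∨):
  ((\exists a\, \exists f\, (\neg K(a,a) \land \neg K(f,f))) \lor (\exists e\, K(e,e)) \lor (\forall b\, \exists d\, (\neg L(d) \land \neg K(b,b)))) \land (\exists g\, \neg L(g))
All bound variables are already distinct, so no renaming is needed.
Finally move all quantifiers to the prefix:
  \exists a\, \exists f\, \exists e\, \forall b\, \exists d\, \exists g\, ((\neg K(a,a) \land \neg K(f,f) \lor K(e,e) \lor \neg L(d) \land \neg K(b,b)) \land \neg L(g))
The quantifier \forall g sits under an odd number of negations (counting the antecedent side of each →), so it flips to \exists g.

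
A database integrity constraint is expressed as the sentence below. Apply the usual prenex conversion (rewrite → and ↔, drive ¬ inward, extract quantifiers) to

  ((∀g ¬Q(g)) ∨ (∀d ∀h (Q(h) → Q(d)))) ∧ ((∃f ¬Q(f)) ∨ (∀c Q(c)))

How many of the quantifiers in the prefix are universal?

4

First replace A → B with ¬A ∨ B.
  ((∀g ¬Q(g)) ∨ (∀d ∀h (¬Q(h) ∨ Q(d)))) ∧ ((∃f ¬Q(f)) ∨ (∀c Q(c)))
Finally move all quantifiers to the prefix:
  ∀g ∀d ∀h ∃f ∀c ((¬Q(g) ∨ ¬Q(h) ∨ Q(d)) ∧ (¬Q(f) ∨ Q(c)))
The prefix is ∀g ∀d ∀h ∃f ∀c: 4 universal, 1 existential.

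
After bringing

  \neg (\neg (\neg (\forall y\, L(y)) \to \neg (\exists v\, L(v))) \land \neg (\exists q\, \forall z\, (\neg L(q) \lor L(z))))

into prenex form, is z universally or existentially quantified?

Rewrite implications/biconditionals: A → B as ¬A ∨ B.
  \neg (\neg (\neg \neg (\forall y\, L(y)) \lor \neg (\exists v\, L(v))) \land \neg (\exists q\, \forall z\, (\neg L(q) \lor L(z))))
Drive negations inward (¬∀x A ≡ ∃x ¬A, ¬∃x A ≡ ∀x ¬A, De Morgan for ∧/∨):
  (\forall y\, L(y)) \lor (\forall v\, \neg L(v)) \lor (\exists q\, \forall z\, (\neg L(q) \lor L(z)))
All bound variables are already distinct, so no renaming is needed.
Pull the quantifiers to the front (each side's bound variable is not free in the other side):
  \forall y\, \forall v\, \exists q\, \forall z\, (L(y) \lor \neg L(v) \lor \neg L(q) \lor L(z))
The quantifier \forall z sits under an even number of negations (counting the antecedent side of each →), so it remains universal.

universal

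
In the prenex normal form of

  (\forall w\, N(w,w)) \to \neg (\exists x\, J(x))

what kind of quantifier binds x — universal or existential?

Eliminate → and ↔ using ¬ and ∨.
  \neg (\forall w\, N(w,w)) \lor \neg (\exists x\, J(x))
Drive negations inward (¬∀x A ≡ ∃x ¬A, ¬∃x A ≡ ∀x ¬A, De Morgan for ∧/∨):
  (\exists w\, \neg N(w,w)) \lor (\forall x\, \neg J(x))
All bound variables are already distinct, so no renaming is needed.
Pull the quantifiers to the front (each side's bound variable is not free in the other side):
  \exists w\, \forall x\, (\neg N(w,w) \lor \neg J(x))
The quantifier \exists x sits under an odd number of negations (counting the antecedent side of each →), so it flips to \forall x.

universal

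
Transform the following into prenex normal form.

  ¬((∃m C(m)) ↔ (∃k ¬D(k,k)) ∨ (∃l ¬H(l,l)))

∃m ∀k ∀l ∃u1 ∃u ∀r (C(m) ∧ D(k,k) ∧ H(l,l) ∨ (¬D(u1,u1) ∨ ¬H(u,u)) ∧ ¬C(r))

First replace A → B with ¬A ∨ B; A ↔ B as (¬A ∨ B) ∧ (¬B ∨ A).
  ¬((¬(∃m C(m)) ∨ (∃k ¬D(k,k)) ∨ (∃l ¬H(l,l))) ∧ (¬((∃k ¬D(k,k)) ∨ (∃l ¬H(l,l))) ∨ (∃m C(m))))
Drive negations inward (¬∀x A ≡ ∃x ¬A, ¬∃x A ≡ ∀x ¬A, De Morgan for ∧/∨):
  (∃m C(m)) ∧ (∀k D(k,k)) ∧ (∀l H(l,l)) ∨ ((∃k ¬D(k,k)) ∨ (∃l ¬H(l,l))) ∧ (∀m ¬C(m))
Give each quantifier a distinct variable: k↦u1, l↦u, m↦r.
  (∃m C(m)) ∧ (∀k D(k,k)) ∧ (∀l H(l,l)) ∨ ((∃u1 ¬D(u1,u1)) ∨ (∃u ¬H(u,u))) ∧ (∀r ¬C(r))
Pull the quantifiers to the front (each side's bound variable is not free in the other side):
  ∃m ∀k ∀l ∃u1 ∃u ∀r (C(m) ∧ D(k,k) ∧ H(l,l) ∨ (¬D(u1,u1) ∨ ¬H(u,u)) ∧ ¬C(r))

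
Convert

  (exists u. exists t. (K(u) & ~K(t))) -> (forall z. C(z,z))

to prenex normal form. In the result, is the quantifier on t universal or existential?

First replace A → B with ¬A ∨ B.
  ~(exists u. exists t. (K(u) & ~K(t))) | (forall z. C(z,z))
Push ¬ through the quantifiers and connectives to reach negation normal form:
  (forall u. forall t. (~K(u) | K(t))) | (forall z. C(z,z))
All bound variables are already distinct, so no renaming is needed.
Finally move all quantifiers to the prefix:
  forall u. forall t. forall z. (~K(u) | K(t) | C(z,z))
The quantifier exists t sits under an odd number of negations (counting the antecedent side of each →), so it flips to forall t.

universal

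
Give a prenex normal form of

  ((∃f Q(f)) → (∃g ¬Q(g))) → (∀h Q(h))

Rewrite implications/biconditionals: A → B as ¬A ∨ B.
  ¬(¬(∃f Q(f)) ∨ (∃g ¬Q(g))) ∨ (∀h Q(h))
Push ¬ through the quantifiers and connectives to reach negation normal form:
  (∃f Q(f)) ∧ (∀g Q(g)) ∨ (∀h Q(h))
All bound variables are already distinct, so no renaming is needed.
Pull the quantifiers to the front (each side's bound variable is not free in the other side):
  ∃f ∀g ∀h (Q(f) ∧ Q(g) ∨ Q(h))

∃f ∀g ∀h (Q(f) ∧ Q(g) ∨ Q(h))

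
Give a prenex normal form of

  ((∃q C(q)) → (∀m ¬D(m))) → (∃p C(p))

Rewrite implications/biconditionals: A → B as ¬A ∨ B.
  ¬(¬(∃q C(q)) ∨ (∀m ¬D(m))) ∨ (∃p C(p))
Move each ¬ inward, flipping quantifiers it crosses:
  (∃q C(q)) ∧ (∃m D(m)) ∨ (∃p C(p))
Extract every quantifier outward, since the variables are now distinct and don't occur free across branches:
  ∃q ∃m ∃p (C(q) ∧ D(m) ∨ C(p))

∃q ∃m ∃p (C(q) ∧ D(m) ∨ C(p))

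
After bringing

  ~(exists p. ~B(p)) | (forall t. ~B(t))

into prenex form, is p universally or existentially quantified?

Push ¬ through the quantifiers and connectives to reach negation normal form:
  (forall p. B(p)) | (forall t. ~B(t))
Extract every quantifier outward, since the variables are now distinct and don't occur free across branches:
  forall p. forall t. (B(p) | ~B(t))
The quantifier exists p sits under an odd number of negations, so it flips to forall p.

universal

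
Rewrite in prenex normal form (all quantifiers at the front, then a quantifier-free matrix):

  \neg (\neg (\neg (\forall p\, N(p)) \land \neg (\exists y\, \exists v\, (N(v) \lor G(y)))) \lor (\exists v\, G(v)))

Move each ¬ inward, flipping quantifiers it crosses:
  (\exists p\, \neg N(p)) \land (\forall y\, \forall v\, (\neg N(v) \land \neg G(y))) \land (\forall v\, \neg G(v))
Give each quantifier a distinct variable: v↦u.
  (\exists p\, \neg N(p)) \land (\forall y\, \forall v\, (\neg N(v) \land \neg G(y))) \land (\forall u\, \neg G(u))
Extract every quantifier outward, since the variables are now distinct and don't occur free across branches:
  \exists p\, \forall y\, \forall v\, \forall u\, (\neg N(p) \land \neg N(v) \land \neg G(y) \land \neg G(u))

\exists p\, \forall y\, \forall v\, \forall u\, (\neg N(p) \land \neg N(v) \land \neg G(y) \land \neg G(u))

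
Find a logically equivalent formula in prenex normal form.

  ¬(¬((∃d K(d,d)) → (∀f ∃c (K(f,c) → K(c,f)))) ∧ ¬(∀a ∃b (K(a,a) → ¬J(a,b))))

∀d ∀f ∃c ∀a ∃b (¬K(d,d) ∨ ¬K(f,c) ∨ K(c,f) ∨ ¬K(a,a) ∨ ¬J(a,b))

Eliminate → and ↔ using ¬ and ∨.
  ¬(¬(¬(∃d K(d,d)) ∨ (∀f ∃c (¬K(f,c) ∨ K(c,f)))) ∧ ¬(∀a ∃b (¬K(a,a) ∨ ¬J(a,b))))
Drive negations inward (¬∀x A ≡ ∃x ¬A, ¬∃x A ≡ ∀x ¬A, De Morgan for ∧/∨):
  (∀d ¬K(d,d)) ∨ (∀f ∃c (¬K(f,c) ∨ K(c,f))) ∨ (∀a ∃b (¬K(a,a) ∨ ¬J(a,b)))
All bound variables are already distinct, so no renaming is needed.
Pull the quantifiers to the front (each side's bound variable is not free in the other side):
  ∀d ∀f ∃c ∀a ∃b (¬K(d,d) ∨ ¬K(f,c) ∨ K(c,f) ∨ ¬K(a,a) ∨ ¬J(a,b))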